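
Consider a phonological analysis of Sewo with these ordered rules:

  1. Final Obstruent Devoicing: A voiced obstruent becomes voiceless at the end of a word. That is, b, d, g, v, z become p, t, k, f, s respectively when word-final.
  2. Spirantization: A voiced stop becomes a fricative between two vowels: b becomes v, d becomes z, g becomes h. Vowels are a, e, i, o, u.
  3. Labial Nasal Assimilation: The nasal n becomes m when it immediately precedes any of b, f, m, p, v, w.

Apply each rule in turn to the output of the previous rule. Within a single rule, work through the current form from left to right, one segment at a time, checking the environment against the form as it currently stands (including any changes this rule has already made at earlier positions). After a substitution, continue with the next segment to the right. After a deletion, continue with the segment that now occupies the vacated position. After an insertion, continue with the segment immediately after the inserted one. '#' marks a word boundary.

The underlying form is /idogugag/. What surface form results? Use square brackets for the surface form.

[izohuhak]

1 Final Obstruent Devoicing: [idogugag] → [idogugak]
2 Spirantization: [idogugak] → [izohuhak]
3 Labial Nasal Assimilation: no change — [izohuhak]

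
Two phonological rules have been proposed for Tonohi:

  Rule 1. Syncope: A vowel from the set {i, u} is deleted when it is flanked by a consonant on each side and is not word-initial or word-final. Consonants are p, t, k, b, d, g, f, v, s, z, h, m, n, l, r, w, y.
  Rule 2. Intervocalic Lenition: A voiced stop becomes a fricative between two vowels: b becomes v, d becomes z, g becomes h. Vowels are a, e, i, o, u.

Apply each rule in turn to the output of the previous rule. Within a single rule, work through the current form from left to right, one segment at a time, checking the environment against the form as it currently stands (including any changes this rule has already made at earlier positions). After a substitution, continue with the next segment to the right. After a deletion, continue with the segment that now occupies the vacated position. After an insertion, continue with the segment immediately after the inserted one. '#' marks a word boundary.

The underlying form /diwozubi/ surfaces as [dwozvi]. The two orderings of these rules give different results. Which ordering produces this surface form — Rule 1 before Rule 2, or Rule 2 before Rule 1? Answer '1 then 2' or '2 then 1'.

Order 1 then 2:
  1 Syncope: [diwozubi] → [dwozbi]
  2 Intervocalic Lenition: no change — [dwozbi]
  result: [dwozbi]
Order 2 then 1:
  2 Intervocalic Lenition: [diwozubi] → [diwozuvi]
  1 Syncope: [diwozuvi] → [dwozvi]
  result: [dwozvi]

2 then 1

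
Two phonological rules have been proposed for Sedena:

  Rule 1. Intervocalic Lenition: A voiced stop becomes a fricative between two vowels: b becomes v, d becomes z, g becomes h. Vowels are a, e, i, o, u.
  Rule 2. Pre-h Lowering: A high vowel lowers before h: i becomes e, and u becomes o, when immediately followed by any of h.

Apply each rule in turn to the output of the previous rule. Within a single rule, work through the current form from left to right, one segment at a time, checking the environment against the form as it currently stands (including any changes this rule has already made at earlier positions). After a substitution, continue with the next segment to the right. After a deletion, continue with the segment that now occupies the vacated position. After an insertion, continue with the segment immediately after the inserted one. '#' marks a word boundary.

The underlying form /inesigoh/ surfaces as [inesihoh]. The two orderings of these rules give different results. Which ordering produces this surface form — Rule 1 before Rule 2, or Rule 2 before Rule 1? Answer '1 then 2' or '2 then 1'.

2 then 1

Order 1 then 2:
  1 Intervocalic Lenition: [inesigoh] → [inesihoh]
  2 Pre-h Lowering: [inesihoh] → [inesehoh]
  result: [inesehoh]
Order 2 then 1:
  2 Pre-h Lowering: no change — [inesigoh]
  1 Intervocalic Lenition: [inesigoh] → [inesihoh]
  result: [inesihoh]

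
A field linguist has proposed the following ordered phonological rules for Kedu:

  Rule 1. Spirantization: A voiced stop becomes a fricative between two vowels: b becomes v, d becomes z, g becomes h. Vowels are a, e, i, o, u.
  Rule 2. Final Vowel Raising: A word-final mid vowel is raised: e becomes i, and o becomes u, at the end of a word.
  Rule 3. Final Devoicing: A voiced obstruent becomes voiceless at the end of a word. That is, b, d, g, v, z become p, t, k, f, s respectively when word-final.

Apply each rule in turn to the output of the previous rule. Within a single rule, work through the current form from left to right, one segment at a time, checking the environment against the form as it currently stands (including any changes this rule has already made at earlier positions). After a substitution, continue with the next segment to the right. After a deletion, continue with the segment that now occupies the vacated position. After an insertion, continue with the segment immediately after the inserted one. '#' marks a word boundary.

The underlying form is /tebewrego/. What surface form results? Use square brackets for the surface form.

Rule 1 Spirantization: [tebewrego] → [tevewreho]
Rule 2 Final Vowel Raising: [tevewreho] → [tevewrehu]
Rule 3 Final Devoicing: no change — [tevewrehu]

[tevewrehu]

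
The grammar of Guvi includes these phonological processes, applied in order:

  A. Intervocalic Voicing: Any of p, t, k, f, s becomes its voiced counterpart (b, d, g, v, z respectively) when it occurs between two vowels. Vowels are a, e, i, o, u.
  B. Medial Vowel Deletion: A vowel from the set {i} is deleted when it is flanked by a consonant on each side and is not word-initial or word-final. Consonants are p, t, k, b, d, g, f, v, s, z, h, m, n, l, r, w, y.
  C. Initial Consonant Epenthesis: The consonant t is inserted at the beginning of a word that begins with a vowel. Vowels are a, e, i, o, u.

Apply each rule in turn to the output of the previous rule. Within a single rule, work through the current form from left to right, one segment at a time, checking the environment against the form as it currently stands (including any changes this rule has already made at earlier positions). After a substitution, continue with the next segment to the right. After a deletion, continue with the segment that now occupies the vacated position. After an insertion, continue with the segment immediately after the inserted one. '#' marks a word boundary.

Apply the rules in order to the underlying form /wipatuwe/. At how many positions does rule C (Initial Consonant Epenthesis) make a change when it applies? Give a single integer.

A Intervocalic Voicing: [wipatuwe] → [wibaduwe]
B Medial Vowel Deletion: [wibaduwe] → [wbaduwe]
C Initial Consonant Epenthesis: no change — [wbaduwe]
Rule C changed 0 position(s).

0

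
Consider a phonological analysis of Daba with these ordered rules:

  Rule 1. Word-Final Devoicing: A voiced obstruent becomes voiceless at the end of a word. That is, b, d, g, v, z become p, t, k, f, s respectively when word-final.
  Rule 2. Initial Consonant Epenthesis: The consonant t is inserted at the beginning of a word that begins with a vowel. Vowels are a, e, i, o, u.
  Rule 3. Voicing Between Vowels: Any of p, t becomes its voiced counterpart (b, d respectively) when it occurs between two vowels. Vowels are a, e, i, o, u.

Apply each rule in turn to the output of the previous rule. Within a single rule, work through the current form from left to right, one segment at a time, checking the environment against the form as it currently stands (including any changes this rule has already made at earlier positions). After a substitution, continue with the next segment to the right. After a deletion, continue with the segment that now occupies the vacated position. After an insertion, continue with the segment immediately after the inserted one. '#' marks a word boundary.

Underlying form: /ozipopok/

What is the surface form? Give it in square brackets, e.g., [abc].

[tozibobok]

Rule 1 Word-Final Devoicing: no change — [ozipopok]
Rule 2 Initial Consonant Epenthesis: [ozipopok] → [tozipopok]
Rule 3 Voicing Between Vowels: [tozipopok] → [tozibobok]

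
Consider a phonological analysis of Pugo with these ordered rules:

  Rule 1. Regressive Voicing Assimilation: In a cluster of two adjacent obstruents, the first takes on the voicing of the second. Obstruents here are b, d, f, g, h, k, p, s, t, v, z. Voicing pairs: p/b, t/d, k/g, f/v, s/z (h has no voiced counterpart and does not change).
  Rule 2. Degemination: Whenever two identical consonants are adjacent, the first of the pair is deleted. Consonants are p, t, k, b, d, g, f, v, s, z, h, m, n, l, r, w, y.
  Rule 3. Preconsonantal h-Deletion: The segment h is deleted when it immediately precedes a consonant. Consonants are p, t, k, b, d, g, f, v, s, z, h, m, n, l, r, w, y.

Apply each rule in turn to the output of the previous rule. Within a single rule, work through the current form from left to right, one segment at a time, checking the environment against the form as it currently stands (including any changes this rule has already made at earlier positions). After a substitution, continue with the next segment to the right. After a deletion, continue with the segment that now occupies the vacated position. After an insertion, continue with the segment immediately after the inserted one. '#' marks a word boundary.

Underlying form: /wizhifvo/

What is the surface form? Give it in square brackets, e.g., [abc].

Rule 1 Regressive Voicing Assimilation: [wizhifvo] → [wishivvo]
Rule 2 Degemination: [wishivvo] → [wishivo]
Rule 3 Preconsonantal h-Deletion: no change — [wishivo]

[wishivo]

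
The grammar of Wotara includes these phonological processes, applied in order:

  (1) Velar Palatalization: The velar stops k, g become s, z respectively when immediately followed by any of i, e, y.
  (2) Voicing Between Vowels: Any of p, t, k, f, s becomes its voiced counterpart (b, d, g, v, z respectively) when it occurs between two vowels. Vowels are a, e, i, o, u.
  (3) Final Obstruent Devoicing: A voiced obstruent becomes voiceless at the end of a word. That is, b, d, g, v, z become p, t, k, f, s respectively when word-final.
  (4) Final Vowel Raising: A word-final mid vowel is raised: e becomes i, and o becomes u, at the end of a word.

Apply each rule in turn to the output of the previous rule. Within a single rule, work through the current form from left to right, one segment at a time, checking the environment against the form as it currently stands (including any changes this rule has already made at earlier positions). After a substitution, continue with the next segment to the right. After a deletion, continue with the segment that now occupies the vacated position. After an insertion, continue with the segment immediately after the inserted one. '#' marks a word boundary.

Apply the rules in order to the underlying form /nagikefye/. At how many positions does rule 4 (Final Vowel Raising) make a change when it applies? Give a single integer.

(1) Velar Palatalization: [nagikefye] → [nazisefye]
(2) Voicing Between Vowels: [nazisefye] → [nazizefye]
(3) Final Obstruent Devoicing: no change — [nazizefye]
(4) Final Vowel Raising: [nazizefye] → [nazizefyi]
Rule 4 changed 1 position(s).

1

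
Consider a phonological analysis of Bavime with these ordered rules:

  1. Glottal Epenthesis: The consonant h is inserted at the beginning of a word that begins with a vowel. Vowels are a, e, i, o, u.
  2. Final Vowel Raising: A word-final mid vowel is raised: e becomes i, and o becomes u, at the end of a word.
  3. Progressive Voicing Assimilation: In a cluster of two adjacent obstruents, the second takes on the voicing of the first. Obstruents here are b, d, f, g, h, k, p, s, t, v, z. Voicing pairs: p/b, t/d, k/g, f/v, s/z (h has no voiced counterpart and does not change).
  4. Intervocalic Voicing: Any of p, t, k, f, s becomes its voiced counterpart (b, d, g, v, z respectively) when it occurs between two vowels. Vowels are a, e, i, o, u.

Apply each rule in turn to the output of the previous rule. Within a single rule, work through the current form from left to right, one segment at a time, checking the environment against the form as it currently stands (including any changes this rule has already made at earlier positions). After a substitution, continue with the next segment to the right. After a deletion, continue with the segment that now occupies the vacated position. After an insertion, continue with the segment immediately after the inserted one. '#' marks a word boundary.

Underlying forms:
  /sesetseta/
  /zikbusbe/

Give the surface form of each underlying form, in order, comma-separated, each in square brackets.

[sezetseda], [zikpuspi]

/sesetseta/:
  1 Glottal Epenthesis: no change — [sesetseta]
  2 Final Vowel Raising: no change — [sesetseta]
  3 Progressive Voicing Assimilation: no change — [sesetseta]
  4 Intervocalic Voicing: [sesetseta] → [sezetseda]
/zikbusbe/:
  1 Glottal Epenthesis: no change — [zikbusbe]
  2 Final Vowel Raising: [zikbusbe] → [zikbusbi]
  3 Progressive Voicing Assimilation: [zikbusbi] → [zikpuspi]
  4 Intervocalic Voicing: no change — [zikpuspi]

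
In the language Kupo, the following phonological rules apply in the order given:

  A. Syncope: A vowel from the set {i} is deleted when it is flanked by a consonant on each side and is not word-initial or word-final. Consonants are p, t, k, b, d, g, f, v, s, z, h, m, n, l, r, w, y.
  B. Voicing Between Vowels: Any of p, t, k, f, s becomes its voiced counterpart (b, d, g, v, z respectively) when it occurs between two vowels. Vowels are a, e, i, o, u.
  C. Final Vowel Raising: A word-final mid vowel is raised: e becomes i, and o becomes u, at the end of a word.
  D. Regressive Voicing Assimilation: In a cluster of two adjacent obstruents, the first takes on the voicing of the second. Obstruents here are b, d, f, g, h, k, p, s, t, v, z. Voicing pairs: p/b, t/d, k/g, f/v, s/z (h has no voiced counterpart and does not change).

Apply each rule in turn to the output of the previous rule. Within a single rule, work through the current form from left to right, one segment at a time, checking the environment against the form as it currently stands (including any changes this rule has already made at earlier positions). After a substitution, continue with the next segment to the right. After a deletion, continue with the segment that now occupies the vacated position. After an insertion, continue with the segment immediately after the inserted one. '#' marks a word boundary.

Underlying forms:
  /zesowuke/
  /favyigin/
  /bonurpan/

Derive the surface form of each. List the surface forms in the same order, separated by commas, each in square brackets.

[zezowugi], [favygn], [bonurpan]

/zesowuke/:
  A Syncope: no change — [zesowuke]
  B Voicing Between Vowels: [zesowuke] → [zezowuge]
  C Final Vowel Raising: [zezowuge] → [zezowugi]
  D Regressive Voicing Assimilation: no change — [zezowugi]
/favyigin/:
  A Syncope: [favyigin] → [favygn]
  B Voicing Between Vowels: no change — [favygn]
  C Final Vowel Raising: no change — [favygn]
  D Regressive Voicing Assimilation: no change — [favygn]
/bonurpan/:
  A Syncope: no change — [bonurpan]
  B Voicing Between Vowels: no change — [bonurpan]
  C Final Vowel Raising: no change — [bonurpan]
  D Regressive Voicing Assimilation: no change — [bonurpan]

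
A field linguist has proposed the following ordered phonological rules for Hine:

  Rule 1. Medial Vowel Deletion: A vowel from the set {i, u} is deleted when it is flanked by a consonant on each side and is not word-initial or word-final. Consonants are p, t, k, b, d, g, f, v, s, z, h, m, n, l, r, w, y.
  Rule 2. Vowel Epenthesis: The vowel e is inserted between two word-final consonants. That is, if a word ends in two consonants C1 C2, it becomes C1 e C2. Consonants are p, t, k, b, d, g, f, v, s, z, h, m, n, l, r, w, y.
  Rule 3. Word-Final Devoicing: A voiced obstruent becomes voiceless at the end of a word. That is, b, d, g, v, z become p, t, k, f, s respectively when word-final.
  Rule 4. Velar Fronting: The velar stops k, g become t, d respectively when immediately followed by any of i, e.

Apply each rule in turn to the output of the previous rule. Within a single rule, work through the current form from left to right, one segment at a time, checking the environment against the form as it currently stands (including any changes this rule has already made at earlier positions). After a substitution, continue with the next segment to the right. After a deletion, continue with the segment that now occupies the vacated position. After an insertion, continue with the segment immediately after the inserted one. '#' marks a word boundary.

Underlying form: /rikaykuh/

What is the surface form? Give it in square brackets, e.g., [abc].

[rkayteh]

Rule 1 Medial Vowel Deletion: [rikaykuh] → [rkaykh]
Rule 2 Vowel Epenthesis: [rkaykh] → [rkaykeh]
Rule 3 Word-Final Devoicing: no change — [rkaykeh]
Rule 4 Velar Fronting: [rkaykeh] → [rkayteh]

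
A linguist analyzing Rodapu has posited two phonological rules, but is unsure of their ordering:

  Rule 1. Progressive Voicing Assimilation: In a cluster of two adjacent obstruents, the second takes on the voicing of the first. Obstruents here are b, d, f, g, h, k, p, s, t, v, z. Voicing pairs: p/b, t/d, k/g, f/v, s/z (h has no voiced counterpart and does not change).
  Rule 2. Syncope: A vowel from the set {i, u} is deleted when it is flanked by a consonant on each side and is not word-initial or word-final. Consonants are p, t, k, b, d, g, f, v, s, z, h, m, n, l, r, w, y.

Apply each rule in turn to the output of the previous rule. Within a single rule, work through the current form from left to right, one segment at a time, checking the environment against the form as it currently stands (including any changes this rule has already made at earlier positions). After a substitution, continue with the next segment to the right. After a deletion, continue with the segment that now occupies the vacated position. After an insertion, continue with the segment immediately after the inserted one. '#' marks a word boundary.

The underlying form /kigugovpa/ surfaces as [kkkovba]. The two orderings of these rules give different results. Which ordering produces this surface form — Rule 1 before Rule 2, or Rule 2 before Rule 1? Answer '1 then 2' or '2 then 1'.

2 then 1

Order 1 then 2:
  1 Progressive Voicing Assimilation: [kigugovpa] → [kigugovba]
  2 Syncope: [kigugovba] → [kggovba]
  result: [kggovba]
Order 2 then 1:
  2 Syncope: [kigugovpa] → [kggovpa]
  1 Progressive Voicing Assimilation: [kggovpa] → [kkkovba]
  result: [kkkovba]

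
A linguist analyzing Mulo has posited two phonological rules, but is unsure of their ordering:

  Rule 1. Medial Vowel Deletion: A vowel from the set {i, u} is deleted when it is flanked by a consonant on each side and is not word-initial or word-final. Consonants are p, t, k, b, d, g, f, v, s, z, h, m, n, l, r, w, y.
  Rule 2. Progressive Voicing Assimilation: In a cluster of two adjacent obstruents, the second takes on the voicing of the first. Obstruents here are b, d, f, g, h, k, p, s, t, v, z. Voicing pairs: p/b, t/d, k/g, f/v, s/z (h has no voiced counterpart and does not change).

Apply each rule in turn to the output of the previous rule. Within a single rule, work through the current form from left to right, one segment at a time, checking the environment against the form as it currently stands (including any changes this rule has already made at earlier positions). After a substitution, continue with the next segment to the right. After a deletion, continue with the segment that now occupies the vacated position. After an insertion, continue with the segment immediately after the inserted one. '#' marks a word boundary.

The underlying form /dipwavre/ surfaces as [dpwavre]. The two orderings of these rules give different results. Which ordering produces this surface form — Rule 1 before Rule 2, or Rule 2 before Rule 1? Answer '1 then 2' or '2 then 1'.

Order 1 then 2:
  1 Medial Vowel Deletion: [dipwavre] → [dpwavre]
  2 Progressive Voicing Assimilation: [dpwavre] → [dbwavre]
  result: [dbwavre]
Order 2 then 1:
  2 Progressive Voicing Assimilation: no change — [dipwavre]
  1 Medial Vowel Deletion: [dipwavre] → [dpwavre]
  result: [dpwavre]

2 then 1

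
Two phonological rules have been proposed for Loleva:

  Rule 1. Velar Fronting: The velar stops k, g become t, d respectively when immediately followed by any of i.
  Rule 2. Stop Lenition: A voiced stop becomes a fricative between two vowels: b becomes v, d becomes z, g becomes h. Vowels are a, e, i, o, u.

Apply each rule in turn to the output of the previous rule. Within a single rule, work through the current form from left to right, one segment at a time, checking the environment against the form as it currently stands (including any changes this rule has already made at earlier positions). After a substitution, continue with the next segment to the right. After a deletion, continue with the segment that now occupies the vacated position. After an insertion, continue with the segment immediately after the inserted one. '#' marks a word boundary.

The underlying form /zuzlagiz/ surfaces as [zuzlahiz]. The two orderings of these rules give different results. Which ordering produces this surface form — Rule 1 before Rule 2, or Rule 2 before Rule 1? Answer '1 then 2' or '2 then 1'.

2 then 1

Order 1 then 2:
  1 Velar Fronting: [zuzlagiz] → [zuzladiz]
  2 Stop Lenition: [zuzladiz] → [zuzlaziz]
  result: [zuzlaziz]
Order 2 then 1:
  2 Stop Lenition: [zuzlagiz] → [zuzlahiz]
  1 Velar Fronting: no change — [zuzlahiz]
  result: [zuzlahiz]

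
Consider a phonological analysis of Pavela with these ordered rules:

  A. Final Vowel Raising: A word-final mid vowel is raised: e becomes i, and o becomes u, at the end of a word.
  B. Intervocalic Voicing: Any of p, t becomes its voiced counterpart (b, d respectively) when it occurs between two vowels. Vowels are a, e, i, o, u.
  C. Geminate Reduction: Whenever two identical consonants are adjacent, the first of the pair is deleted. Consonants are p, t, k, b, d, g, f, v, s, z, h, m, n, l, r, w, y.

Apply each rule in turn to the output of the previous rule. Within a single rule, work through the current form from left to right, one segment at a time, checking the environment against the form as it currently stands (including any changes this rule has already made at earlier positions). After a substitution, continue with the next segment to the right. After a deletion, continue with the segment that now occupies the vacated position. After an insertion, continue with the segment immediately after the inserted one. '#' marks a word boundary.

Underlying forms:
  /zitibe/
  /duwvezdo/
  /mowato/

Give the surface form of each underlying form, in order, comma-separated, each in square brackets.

/zitibe/:
  A Final Vowel Raising: [zitibe] → [zitibi]
  B Intervocalic Voicing: [zitibi] → [zidibi]
  C Geminate Reduction: no change — [zidibi]
/duwvezdo/:
  A Final Vowel Raising: [duwvezdo] → [duwvezdu]
  B Intervocalic Voicing: no change — [duwvezdu]
  C Geminate Reduction: no change — [duwvezdu]
/mowato/:
  A Final Vowel Raising: [mowato] → [mowatu]
  B Intervocalic Voicing: [mowatu] → [mowadu]
  C Geminate Reduction: no change — [mowadu]

[zidibi], [duwvezdu], [mowadu]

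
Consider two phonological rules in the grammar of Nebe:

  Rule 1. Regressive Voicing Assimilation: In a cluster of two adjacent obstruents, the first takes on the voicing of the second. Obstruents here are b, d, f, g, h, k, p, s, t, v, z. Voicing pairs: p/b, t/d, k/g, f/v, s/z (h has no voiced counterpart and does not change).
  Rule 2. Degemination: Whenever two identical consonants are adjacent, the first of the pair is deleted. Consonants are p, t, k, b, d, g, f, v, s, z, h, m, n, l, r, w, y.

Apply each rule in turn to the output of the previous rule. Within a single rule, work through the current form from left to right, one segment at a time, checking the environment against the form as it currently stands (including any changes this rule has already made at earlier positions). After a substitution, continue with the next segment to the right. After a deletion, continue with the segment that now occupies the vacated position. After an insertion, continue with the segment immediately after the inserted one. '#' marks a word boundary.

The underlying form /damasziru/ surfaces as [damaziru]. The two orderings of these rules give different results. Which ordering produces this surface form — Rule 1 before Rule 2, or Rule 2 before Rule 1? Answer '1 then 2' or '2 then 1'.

Order 1 then 2:
  1 Regressive Voicing Assimilation: [damasziru] → [damazziru]
  2 Degemination: [damazziru] → [damaziru]
  result: [damaziru]
Order 2 then 1:
  2 Degemination: no change — [damasziru]
  1 Regressive Voicing Assimilation: [damasziru] → [damazziru]
  result: [damazziru]

1 then 2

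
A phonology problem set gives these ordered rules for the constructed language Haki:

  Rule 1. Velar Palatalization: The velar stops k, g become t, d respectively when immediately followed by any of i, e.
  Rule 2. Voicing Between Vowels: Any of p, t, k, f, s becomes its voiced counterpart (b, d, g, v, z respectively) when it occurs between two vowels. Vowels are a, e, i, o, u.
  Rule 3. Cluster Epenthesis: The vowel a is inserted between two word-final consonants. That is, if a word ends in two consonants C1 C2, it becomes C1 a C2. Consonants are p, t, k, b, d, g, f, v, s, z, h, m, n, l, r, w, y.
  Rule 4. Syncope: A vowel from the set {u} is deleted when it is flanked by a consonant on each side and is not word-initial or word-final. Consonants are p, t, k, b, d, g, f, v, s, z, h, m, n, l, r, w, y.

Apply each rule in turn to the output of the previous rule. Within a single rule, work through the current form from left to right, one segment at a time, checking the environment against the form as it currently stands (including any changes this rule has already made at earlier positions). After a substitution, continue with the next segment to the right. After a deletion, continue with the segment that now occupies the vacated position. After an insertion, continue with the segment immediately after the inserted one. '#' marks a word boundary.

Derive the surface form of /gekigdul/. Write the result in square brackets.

[dedigdl]

Rule 1 Velar Palatalization: [gekigdul] → [detigdul]
Rule 2 Voicing Between Vowels: [detigdul] → [dedigdul]
Rule 3 Cluster Epenthesis: no change — [dedigdul]
Rule 4 Syncope: [dedigdul] → [dedigdl]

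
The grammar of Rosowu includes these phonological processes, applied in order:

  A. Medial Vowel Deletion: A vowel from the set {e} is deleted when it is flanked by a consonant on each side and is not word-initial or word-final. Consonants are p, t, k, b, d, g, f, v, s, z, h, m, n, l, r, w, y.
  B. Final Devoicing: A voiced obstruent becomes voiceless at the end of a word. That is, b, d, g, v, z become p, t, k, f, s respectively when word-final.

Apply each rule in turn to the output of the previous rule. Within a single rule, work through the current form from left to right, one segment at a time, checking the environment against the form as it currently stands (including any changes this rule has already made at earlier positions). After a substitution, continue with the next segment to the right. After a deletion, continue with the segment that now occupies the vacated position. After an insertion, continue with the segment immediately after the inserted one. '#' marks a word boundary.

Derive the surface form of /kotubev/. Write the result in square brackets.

A Medial Vowel Deletion: [kotubev] → [kotubv]
B Final Devoicing: [kotubv] → [kotubf]

[kotubf]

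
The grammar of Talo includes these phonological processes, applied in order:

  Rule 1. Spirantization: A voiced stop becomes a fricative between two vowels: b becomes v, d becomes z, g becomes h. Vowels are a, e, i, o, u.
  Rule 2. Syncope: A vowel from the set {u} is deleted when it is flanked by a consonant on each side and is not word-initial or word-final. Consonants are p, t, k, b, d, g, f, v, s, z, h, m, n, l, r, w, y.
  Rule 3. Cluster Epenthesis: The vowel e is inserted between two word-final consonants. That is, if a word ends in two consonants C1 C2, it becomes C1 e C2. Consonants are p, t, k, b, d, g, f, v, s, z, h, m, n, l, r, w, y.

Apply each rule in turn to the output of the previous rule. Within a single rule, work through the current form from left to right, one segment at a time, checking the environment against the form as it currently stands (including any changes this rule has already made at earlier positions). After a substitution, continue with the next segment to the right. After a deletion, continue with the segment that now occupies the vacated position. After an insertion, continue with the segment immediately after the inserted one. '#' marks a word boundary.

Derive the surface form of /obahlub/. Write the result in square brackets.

Rule 1 Spirantization: [obahlub] → [ovahlub]
Rule 2 Syncope: [ovahlub] → [ovahlb]
Rule 3 Cluster Epenthesis: [ovahlb] → [ovahleb]

[ovahleb]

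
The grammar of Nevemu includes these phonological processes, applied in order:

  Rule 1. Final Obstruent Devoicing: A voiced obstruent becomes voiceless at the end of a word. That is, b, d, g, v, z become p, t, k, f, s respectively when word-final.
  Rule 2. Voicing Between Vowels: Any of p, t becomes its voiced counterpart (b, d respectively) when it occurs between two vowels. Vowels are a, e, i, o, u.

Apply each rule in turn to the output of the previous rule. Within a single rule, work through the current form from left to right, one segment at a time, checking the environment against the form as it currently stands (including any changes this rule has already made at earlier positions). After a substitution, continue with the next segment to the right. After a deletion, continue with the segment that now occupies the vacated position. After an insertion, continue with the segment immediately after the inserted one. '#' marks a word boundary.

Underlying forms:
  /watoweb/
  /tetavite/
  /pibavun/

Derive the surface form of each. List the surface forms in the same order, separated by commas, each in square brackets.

/watoweb/:
  Rule 1 Final Obstruent Devoicing: [watoweb] → [watowep]
  Rule 2 Voicing Between Vowels: [watowep] → [wadowep]
/tetavite/:
  Rule 1 Final Obstruent Devoicing: no change — [tetavite]
  Rule 2 Voicing Between Vowels: [tetavite] → [tedavide]
/pibavun/:
  Rule 1 Final Obstruent Devoicing: no change — [pibavun]
  Rule 2 Voicing Between Vowels: no change — [pibavun]

[wadowep], [tedavide], [pibavun]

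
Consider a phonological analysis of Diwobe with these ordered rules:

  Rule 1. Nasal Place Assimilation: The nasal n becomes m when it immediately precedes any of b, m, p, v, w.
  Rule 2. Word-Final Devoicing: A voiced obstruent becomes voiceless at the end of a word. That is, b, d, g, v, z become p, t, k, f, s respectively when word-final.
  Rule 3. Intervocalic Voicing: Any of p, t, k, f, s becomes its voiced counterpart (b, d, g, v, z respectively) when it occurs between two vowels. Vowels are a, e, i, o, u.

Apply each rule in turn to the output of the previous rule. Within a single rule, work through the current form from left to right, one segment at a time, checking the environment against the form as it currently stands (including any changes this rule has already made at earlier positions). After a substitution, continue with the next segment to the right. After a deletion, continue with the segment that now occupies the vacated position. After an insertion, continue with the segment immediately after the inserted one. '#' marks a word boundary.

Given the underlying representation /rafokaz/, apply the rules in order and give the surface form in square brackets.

[ravogas]

Rule 1 Nasal Place Assimilation: no change — [rafokaz]
Rule 2 Word-Final Devoicing: [rafokaz] → [rafokas]
Rule 3 Intervocalic Voicing: [rafokas] → [ravogas]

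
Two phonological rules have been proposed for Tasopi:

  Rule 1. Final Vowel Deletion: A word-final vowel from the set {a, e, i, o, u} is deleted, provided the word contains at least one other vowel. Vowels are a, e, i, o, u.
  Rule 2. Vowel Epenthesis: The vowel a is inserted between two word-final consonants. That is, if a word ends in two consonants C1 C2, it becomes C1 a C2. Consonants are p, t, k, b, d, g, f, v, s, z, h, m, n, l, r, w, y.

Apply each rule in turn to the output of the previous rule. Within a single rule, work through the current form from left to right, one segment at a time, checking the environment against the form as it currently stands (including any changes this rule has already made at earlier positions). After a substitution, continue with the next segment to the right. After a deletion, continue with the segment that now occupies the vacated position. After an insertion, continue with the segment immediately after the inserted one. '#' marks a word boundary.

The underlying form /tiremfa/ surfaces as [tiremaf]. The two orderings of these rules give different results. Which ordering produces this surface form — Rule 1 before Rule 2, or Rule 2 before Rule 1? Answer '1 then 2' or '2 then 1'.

Order 1 then 2:
  1 Final Vowel Deletion: [tiremfa] → [tiremf]
  2 Vowel Epenthesis: [tiremf] → [tiremaf]
  result: [tiremaf]
Order 2 then 1:
  2 Vowel Epenthesis: no change — [tiremfa]
  1 Final Vowel Deletion: [tiremfa] → [tiremf]
  result: [tiremf]

1 then 2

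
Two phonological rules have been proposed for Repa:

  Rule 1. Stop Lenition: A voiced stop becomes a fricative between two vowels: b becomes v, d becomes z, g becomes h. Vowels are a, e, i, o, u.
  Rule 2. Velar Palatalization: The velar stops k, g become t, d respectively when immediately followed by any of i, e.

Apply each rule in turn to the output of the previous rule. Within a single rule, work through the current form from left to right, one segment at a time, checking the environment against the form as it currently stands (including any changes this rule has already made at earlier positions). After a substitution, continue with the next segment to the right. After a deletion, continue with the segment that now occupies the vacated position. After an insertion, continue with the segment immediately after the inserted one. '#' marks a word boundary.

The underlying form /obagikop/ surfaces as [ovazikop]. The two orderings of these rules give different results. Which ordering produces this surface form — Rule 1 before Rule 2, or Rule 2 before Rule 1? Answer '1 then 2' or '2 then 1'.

2 then 1

Order 1 then 2:
  1 Stop Lenition: [obagikop] → [ovahikop]
  2 Velar Palatalization: no change — [ovahikop]
  result: [ovahikop]
Order 2 then 1:
  2 Velar Palatalization: [obagikop] → [obadikop]
  1 Stop Lenition: [obadikop] → [ovazikop]
  result: [ovazikop]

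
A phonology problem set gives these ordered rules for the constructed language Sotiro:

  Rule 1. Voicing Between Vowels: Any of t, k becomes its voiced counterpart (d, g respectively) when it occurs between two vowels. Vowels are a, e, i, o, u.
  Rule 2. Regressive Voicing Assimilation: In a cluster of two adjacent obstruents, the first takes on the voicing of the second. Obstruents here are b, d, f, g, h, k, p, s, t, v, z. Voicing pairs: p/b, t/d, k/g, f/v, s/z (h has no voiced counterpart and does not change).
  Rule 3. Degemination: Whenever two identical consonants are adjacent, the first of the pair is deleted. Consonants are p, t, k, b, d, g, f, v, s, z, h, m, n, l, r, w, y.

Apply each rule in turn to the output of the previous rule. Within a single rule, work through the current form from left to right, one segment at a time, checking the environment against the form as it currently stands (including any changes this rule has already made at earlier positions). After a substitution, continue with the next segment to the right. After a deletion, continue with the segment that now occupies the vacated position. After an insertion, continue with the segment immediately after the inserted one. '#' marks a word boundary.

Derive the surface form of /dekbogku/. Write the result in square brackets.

Rule 1 Voicing Between Vowels: no change — [dekbogku]
Rule 2 Regressive Voicing Assimilation: [dekbogku] → [degbokku]
Rule 3 Degemination: [degbokku] → [degboku]

[degboku]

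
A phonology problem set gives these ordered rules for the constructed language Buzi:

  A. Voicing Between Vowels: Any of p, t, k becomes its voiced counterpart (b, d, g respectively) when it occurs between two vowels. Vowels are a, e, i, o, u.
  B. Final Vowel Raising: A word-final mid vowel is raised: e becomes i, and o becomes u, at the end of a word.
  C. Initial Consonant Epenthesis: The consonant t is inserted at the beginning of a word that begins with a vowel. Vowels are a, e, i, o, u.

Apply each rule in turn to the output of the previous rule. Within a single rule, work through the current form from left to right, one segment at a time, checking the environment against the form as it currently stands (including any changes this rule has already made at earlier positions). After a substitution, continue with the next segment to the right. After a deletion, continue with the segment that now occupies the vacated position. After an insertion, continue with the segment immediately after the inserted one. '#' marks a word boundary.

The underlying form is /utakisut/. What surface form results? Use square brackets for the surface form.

A Voicing Between Vowels: [utakisut] → [udagisut]
B Final Vowel Raising: no change — [udagisut]
C Initial Consonant Epenthesis: [udagisut] → [tudagisut]

[tudagisut]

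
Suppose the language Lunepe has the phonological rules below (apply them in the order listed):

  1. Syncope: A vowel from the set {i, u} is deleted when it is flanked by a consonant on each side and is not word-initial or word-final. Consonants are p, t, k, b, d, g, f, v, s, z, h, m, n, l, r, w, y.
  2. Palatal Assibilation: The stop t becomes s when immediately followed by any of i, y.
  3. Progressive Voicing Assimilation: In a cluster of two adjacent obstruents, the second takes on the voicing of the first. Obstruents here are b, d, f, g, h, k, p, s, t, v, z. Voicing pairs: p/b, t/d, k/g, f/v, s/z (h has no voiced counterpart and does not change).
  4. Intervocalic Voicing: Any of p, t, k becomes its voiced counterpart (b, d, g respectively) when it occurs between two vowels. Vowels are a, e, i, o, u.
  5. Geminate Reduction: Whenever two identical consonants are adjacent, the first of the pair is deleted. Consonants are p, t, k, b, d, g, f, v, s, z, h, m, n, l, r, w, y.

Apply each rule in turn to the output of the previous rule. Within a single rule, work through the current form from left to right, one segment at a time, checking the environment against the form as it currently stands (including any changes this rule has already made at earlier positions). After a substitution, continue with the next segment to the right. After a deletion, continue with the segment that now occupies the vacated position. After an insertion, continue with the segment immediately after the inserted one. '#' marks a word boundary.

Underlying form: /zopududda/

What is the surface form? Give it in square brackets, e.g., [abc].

[zopta]

1 Syncope: [zopududda] → [zopddda]
2 Palatal Assibilation: no change — [zopddda]
3 Progressive Voicing Assimilation: [zopddda] → [zopttta]
4 Intervocalic Voicing: no change — [zopttta]
5 Geminate Reduction: [zopttta] → [zopta]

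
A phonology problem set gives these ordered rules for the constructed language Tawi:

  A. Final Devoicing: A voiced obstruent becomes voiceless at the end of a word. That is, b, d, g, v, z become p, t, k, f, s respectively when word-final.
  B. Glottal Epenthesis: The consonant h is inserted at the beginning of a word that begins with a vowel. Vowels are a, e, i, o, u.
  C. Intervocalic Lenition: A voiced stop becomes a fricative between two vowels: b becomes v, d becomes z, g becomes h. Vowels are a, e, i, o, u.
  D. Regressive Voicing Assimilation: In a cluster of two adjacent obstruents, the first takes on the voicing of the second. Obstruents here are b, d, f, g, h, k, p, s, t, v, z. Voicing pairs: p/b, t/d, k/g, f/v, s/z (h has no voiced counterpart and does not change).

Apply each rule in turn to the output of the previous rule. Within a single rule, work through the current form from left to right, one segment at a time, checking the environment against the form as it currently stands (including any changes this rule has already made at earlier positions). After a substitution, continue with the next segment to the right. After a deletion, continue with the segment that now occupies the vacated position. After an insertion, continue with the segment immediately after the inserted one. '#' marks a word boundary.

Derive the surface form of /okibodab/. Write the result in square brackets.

[hokivozap]

A Final Devoicing: [okibodab] → [okibodap]
B Glottal Epenthesis: [okibodap] → [hokibodap]
C Intervocalic Lenition: [hokibodap] → [hokivozap]
D Regressive Voicing Assimilation: no change — [hokivozap]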